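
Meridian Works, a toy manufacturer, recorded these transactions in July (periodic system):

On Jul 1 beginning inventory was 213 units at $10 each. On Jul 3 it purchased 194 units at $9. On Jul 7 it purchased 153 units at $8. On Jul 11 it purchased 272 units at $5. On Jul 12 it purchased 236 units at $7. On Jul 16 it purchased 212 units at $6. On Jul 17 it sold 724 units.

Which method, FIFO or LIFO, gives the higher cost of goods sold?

FIFO

FIFO COGS: 213 @ $10 + 194 @ $9 + 153 @ $8 + 164 @ $5 = $5,920
LIFO COGS: 212 @ $6 + 236 @ $7 + 272 @ $5 + 4 @ $8 = $4,316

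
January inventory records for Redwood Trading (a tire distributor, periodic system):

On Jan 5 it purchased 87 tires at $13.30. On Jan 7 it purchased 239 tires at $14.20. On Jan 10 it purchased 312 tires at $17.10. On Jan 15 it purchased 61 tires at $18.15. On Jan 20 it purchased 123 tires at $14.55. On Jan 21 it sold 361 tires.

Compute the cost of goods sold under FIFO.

Jan 21, 361 sold [FIFO — oldest first]: 87 @ $13.30 + 239 @ $14.20 + 35 @ $17.10 = $5,149.40
Ending inventory: 277 @ $17.10 + 61 @ $18.15 + 123 @ $14.55 = $7,633.50
Check: goods available $12,782.90 = COGS $5,149.40 + ending $7,633.50

COGS = $5,149.40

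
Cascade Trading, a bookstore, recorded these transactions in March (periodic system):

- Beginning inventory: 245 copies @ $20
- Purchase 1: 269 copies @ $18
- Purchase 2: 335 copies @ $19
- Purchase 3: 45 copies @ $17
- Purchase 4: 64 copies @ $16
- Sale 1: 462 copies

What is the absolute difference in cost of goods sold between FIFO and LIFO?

FIFO COGS: 245 @ $20 + 217 @ $18 = $8,806
LIFO COGS: 64 @ $16 + 45 @ $17 + 335 @ $19 + 18 @ $18 = $8,478
Difference = |$8,806 − $8,478| = $328

$328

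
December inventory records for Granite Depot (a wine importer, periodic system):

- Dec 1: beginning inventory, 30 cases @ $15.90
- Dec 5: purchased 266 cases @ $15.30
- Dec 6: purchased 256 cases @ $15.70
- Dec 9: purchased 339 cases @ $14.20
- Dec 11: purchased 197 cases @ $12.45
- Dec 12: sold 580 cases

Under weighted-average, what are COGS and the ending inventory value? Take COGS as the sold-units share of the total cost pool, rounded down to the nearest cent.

Dec 12, sell 580: 580/1088 × $15,832.45 → $8,440.09
Ending inventory (cost pool remaining) = $7,392.36

COGS = $8,440.09; ending inventory = $7,392.36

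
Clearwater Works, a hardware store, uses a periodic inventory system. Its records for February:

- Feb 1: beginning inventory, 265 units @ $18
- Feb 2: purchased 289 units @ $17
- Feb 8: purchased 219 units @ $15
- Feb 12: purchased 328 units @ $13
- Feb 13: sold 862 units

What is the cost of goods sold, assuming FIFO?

COGS = $14,125

Feb 13, 862 sold [FIFO — oldest first]: 265 @ $18 + 289 @ $17 + 219 @ $15 + 89 @ $13 = $14,125
Ending inventory: 239 @ $13 = $3,107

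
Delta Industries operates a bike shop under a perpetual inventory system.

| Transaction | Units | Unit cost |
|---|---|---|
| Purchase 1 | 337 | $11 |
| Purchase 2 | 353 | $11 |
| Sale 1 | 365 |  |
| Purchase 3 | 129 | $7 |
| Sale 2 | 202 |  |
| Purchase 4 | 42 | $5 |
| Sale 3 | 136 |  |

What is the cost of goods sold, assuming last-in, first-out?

Sale 1 (365) [LIFO — newest first]: 353 @ $11 + 12 @ $11 = $4,015
Sale 2 (202) [LIFO — newest first]: 129 @ $7 + 73 @ $11 = $1,706
Sale 3 (136) [LIFO — newest first]: 42 @ $5 + 94 @ $11 = $1,244
Total COGS = $4,015 + $1,706 + $1,244 = $6,965
Ending inventory: 158 @ $11 = $1,738

COGS = $6,965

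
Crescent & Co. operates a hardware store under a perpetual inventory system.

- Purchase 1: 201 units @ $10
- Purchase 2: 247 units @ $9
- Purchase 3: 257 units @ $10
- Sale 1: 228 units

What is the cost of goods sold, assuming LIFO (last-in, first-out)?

COGS = $2,280

Sale 1 (228) [LIFO — newest first]: 228 @ $10 = $2,280
Ending inventory: 201 @ $10 + 247 @ $9 + 29 @ $10 = $4,523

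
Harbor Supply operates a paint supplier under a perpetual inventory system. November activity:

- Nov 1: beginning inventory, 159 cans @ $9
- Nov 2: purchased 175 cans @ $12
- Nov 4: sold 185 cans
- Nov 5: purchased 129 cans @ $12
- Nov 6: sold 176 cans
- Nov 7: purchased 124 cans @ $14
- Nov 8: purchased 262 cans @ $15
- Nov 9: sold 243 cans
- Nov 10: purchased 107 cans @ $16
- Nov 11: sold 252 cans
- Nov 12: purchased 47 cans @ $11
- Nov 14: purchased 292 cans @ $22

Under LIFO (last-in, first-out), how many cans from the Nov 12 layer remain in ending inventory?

47

Nov 4, 185 sold [LIFO — newest first]: 175 @ $12 + 10 @ $9 = $2,190
Nov 6, 176 sold [LIFO — newest first]: 129 @ $12 + 47 @ $9 = $1,971
Nov 9, 243 sold [LIFO — newest first]: 243 @ $15 = $3,645
Nov 11, 252 sold [LIFO — newest first]: 107 @ $16 + 19 @ $15 + 124 @ $14 + 2 @ $9 = $3,751
Total COGS = $2,190 + $1,971 + $3,645 + $3,751 = $11,557
Ending inventory: 100 @ $9 + 47 @ $11 + 292 @ $22 = $7,841
Check: goods available $19,398 = COGS $11,557 + ending $7,841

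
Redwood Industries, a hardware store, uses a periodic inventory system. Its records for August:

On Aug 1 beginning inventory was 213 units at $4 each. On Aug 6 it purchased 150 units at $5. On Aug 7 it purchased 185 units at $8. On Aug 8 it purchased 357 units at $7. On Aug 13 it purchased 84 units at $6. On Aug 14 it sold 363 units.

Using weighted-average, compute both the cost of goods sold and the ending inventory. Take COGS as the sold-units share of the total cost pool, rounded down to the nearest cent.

COGS = $2,233.42; ending inventory = $3,851.58

Aug 14, sell 363: 363/989 × $6,085.00 → $2,233.42
Ending inventory (cost pool remaining) = $3,851.58
Check: goods available $6,085.00 = COGS $2,233.42 + ending $3,851.58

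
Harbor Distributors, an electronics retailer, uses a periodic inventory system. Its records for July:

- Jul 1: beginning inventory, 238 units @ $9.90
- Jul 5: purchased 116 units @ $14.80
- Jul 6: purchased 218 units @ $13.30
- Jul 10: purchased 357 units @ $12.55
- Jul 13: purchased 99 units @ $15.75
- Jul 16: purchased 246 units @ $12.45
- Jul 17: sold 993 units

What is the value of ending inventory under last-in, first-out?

Jul 17, 993 sold [LIFO — newest first]: 246 @ $12.45 + 99 @ $15.75 + 357 @ $12.55 + 218 @ $13.30 + 73 @ $14.80 = $13,082.10
Ending inventory: 238 @ $9.90 + 43 @ $14.80 = $2,992.60

Ending inventory = $2,992.60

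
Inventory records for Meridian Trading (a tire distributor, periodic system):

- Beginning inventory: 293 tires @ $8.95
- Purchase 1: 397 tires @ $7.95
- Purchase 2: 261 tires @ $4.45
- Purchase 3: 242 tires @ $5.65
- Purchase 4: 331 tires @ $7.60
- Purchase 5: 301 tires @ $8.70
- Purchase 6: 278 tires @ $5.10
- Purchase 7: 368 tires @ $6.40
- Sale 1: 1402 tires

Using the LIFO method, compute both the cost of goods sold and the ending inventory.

Sale 1 (1402) [LIFO — newest first]: 368 @ $6.40 + 278 @ $5.10 + 301 @ $8.70 + 331 @ $7.60 + 124 @ $5.65 = $9,607.90
Ending inventory: 293 @ $8.95 + 397 @ $7.95 + 261 @ $4.45 + 118 @ $5.65 = $7,606.65
Check: goods available $17,214.55 = COGS $9,607.90 + ending $7,606.65

COGS = $9,607.90; ending inventory = $7,606.65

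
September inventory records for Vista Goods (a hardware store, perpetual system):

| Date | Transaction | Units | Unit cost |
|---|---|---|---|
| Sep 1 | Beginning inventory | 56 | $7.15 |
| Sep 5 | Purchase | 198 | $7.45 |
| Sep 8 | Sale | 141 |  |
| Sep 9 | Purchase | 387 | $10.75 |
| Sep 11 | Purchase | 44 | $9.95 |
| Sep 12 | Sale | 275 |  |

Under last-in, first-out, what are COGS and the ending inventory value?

Sep 8, 141 sold [LIFO — newest first]: 141 @ $7.45 = $1,050.45
Sep 12, 275 sold [LIFO — newest first]: 44 @ $9.95 + 231 @ $10.75 = $2,921.05
Total COGS = $1,050.45 + $2,921.05 = $3,971.50
Ending inventory: 56 @ $7.15 + 57 @ $7.45 + 156 @ $10.75 = $2,502.05

COGS = $3,971.50; ending inventory = $2,502.05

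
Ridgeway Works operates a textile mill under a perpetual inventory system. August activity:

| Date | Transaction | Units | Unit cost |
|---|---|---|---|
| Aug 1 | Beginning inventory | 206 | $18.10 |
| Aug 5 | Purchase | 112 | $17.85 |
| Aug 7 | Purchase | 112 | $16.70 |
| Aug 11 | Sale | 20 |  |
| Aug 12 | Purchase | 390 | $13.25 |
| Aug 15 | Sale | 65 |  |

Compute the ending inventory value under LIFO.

Aug 11, 20 sold [LIFO — newest first]: 20 @ $16.70 = $334.00
Aug 15, 65 sold [LIFO — newest first]: 65 @ $13.25 = $861.25
Total COGS = $334.00 + $861.25 = $1,195.25
Ending inventory: 206 @ $18.10 + 112 @ $17.85 + 92 @ $16.70 + 325 @ $13.25 = $11,570.45

Ending inventory = $11,570.45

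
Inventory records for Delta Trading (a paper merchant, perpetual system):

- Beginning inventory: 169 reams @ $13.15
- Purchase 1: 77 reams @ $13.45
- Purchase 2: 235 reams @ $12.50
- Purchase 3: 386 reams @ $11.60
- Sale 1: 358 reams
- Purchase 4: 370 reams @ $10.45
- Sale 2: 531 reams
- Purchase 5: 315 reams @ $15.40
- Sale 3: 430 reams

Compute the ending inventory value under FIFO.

Ending inventory = $3,588.20

Sale 1 (358) [FIFO — oldest first]: 169 @ $13.15 + 77 @ $13.45 + 112 @ $12.50 = $4,658.00
Sale 2 (531) [FIFO — oldest first]: 123 @ $12.50 + 386 @ $11.60 + 22 @ $10.45 = $6,245.00
Sale 3 (430) [FIFO — oldest first]: 348 @ $10.45 + 82 @ $15.40 = $4,899.40
Total COGS = $4,658.00 + $6,245.00 + $4,899.40 = $15,802.40
Ending inventory: 233 @ $15.40 = $3,588.20
Check: goods available $19,390.60 = COGS $15,802.40 + ending $3,588.20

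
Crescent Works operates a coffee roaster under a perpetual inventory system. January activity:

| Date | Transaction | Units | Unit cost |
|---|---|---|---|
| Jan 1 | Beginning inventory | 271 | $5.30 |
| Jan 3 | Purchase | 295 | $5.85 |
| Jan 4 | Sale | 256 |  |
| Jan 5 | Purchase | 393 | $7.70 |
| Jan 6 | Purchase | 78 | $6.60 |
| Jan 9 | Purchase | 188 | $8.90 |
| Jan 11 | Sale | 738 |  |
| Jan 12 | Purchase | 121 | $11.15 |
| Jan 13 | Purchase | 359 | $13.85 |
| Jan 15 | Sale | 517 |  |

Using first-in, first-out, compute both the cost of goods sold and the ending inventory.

Jan 4, 256 sold [FIFO — oldest first]: 256 @ $5.30 = $1,356.80
Jan 11, 738 sold [FIFO — oldest first]: 15 @ $5.30 + 295 @ $5.85 + 393 @ $7.70 + 35 @ $6.60 = $5,062.35
Jan 15, 517 sold [FIFO — oldest first]: 43 @ $6.60 + 188 @ $8.90 + 121 @ $11.15 + 165 @ $13.85 = $5,591.40
Total COGS = $1,356.80 + $5,062.35 + $5,591.40 = $12,010.55
Ending inventory: 194 @ $13.85 = $2,686.90

COGS = $12,010.55; ending inventory = $2,686.90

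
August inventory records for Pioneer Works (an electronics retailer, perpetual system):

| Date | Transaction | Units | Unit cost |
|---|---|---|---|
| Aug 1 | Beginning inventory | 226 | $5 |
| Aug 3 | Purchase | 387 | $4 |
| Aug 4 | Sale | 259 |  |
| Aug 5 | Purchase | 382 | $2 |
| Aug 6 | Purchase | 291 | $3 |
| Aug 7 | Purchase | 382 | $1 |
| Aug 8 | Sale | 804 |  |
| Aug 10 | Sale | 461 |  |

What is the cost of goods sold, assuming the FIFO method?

Aug 4, 259 sold [FIFO — oldest first]: 226 @ $5 + 33 @ $4 = $1,262
Aug 8, 804 sold [FIFO — oldest first]: 354 @ $4 + 382 @ $2 + 68 @ $3 = $2,384
Aug 10, 461 sold [FIFO — oldest first]: 223 @ $3 + 238 @ $1 = $907
Total COGS = $1,262 + $2,384 + $907 = $4,553
Ending inventory: 144 @ $1 = $144
Check: goods available $4,697 = COGS $4,553 + ending $144

COGS = $4,553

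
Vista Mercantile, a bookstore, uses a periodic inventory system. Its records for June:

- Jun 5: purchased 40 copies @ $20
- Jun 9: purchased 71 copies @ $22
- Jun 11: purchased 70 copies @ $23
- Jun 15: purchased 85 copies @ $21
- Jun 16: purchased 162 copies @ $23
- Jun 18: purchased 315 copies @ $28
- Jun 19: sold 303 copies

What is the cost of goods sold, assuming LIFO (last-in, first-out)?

COGS = $8,484

Jun 19, 303 sold [LIFO — newest first]: 303 @ $28 = $8,484
Ending inventory: 40 @ $20 + 71 @ $22 + 70 @ $23 + 85 @ $21 + 162 @ $23 + 12 @ $28 = $9,819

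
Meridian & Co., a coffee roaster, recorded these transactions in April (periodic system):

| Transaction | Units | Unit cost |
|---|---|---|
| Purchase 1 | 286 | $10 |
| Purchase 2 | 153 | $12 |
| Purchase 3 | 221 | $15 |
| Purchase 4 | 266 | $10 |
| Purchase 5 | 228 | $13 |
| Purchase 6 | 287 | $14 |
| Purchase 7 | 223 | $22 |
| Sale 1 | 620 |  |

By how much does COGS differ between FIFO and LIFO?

$2,943

FIFO COGS: 286 @ $10 + 153 @ $12 + 181 @ $15 = $7,411
LIFO COGS: 223 @ $22 + 287 @ $14 + 110 @ $13 = $10,354
Difference = |$7,411 − $10,354| = $2,943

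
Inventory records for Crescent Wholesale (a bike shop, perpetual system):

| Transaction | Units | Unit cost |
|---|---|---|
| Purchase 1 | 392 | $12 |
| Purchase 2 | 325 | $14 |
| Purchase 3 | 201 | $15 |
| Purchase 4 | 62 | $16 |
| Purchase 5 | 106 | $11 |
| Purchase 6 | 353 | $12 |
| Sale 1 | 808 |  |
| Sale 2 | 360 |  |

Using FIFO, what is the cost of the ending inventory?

Sale 1 (808) [FIFO — oldest first]: 392 @ $12 + 325 @ $14 + 91 @ $15 = $10,619
Sale 2 (360) [FIFO — oldest first]: 110 @ $15 + 62 @ $16 + 106 @ $11 + 82 @ $12 = $4,792
Total COGS = $10,619 + $4,792 = $15,411
Ending inventory: 271 @ $12 = $3,252

Ending inventory = $3,252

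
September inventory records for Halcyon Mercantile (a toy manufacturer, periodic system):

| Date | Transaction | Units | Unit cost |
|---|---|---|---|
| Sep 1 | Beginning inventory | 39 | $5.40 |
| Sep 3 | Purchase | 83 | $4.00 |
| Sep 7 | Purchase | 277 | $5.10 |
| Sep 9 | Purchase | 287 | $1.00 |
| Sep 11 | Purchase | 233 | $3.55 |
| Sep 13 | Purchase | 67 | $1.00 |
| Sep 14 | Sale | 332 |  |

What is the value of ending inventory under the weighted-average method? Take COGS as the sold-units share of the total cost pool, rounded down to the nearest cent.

Sep 14, sell 332: 332/986 × $3,136.45 → $1,056.08
Ending inventory (cost pool remaining) = $2,080.37

Ending inventory = $2,080.37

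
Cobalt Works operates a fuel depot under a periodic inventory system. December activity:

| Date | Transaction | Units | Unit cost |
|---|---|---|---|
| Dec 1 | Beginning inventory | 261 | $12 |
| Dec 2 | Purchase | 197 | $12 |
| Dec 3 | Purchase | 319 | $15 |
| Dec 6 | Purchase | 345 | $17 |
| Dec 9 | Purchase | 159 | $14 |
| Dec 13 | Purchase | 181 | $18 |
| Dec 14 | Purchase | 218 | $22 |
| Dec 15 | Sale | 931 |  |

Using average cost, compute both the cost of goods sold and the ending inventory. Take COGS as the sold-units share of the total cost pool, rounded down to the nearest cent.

COGS = $14,644.40; ending inventory = $11,781.60

Dec 15, sell 931: 931/1680 × $26,426.00 → $14,644.40
Ending inventory (cost pool remaining) = $11,781.60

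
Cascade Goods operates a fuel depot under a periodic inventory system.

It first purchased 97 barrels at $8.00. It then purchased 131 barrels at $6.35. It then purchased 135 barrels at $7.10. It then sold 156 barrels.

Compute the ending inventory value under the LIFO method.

Sale 1 (156) [LIFO — newest first]: 135 @ $7.10 + 21 @ $6.35 = $1,091.85
Ending inventory: 97 @ $8.00 + 110 @ $6.35 = $1,474.50

Ending inventory = $1,474.50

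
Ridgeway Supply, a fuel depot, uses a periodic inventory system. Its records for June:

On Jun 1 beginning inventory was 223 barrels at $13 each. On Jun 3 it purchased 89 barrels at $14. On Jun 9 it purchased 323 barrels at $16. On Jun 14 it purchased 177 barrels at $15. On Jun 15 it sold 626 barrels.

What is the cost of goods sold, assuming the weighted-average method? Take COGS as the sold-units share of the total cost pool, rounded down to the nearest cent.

Jun 15, sell 626: 626/812 × $11,968.00 → $9,226.56
Ending inventory (cost pool remaining) = $2,741.44

COGS = $9,226.56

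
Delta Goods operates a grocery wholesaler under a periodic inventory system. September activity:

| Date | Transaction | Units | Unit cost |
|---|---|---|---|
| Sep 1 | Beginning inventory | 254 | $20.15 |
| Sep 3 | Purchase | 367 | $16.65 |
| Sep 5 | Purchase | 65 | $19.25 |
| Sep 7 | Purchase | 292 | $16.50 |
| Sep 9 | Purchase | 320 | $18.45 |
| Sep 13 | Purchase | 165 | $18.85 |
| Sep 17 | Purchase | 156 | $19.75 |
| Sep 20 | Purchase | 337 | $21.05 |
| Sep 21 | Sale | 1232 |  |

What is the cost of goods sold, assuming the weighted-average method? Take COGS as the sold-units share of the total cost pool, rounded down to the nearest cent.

COGS = $22,981.58

Sep 21, sell 1232: 1232/1956 × $36,487.00 → $22,981.58
Ending inventory (cost pool remaining) = $13,505.42
Check: goods available $36,487.00 = COGS $22,981.58 + ending $13,505.42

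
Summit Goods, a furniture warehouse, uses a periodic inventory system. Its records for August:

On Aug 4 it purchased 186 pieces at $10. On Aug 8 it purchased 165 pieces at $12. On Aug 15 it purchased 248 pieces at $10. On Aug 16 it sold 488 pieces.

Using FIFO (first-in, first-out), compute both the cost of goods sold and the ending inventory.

COGS = $5,210; ending inventory = $1,110

Aug 16, 488 sold [FIFO — oldest first]: 186 @ $10 + 165 @ $12 + 137 @ $10 = $5,210
Ending inventory: 111 @ $10 = $1,110
Check: goods available $6,320 = COGS $5,210 + ending $1,110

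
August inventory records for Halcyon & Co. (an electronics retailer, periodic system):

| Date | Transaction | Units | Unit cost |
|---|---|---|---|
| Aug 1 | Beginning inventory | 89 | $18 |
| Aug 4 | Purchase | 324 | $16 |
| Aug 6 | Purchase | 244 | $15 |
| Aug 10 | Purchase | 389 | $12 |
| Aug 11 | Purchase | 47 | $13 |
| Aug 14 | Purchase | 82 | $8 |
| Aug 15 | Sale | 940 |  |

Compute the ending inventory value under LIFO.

Ending inventory = $3,938

Aug 15, 940 sold [LIFO — newest first]: 82 @ $8 + 47 @ $13 + 389 @ $12 + 244 @ $15 + 178 @ $16 = $12,443
Ending inventory: 89 @ $18 + 146 @ $16 = $3,938
Check: goods available $16,381 = COGS $12,443 + ending $3,938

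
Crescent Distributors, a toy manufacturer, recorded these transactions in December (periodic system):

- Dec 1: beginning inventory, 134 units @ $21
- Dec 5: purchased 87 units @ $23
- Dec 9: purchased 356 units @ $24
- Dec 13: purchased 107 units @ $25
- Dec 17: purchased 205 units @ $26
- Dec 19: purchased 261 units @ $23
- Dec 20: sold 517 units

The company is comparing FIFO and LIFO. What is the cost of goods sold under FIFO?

COGS = $11,919

FIFO COGS: 134 @ $21 + 87 @ $23 + 296 @ $24 = $11,919
LIFO COGS: 261 @ $23 + 205 @ $26 + 51 @ $25 = $12,608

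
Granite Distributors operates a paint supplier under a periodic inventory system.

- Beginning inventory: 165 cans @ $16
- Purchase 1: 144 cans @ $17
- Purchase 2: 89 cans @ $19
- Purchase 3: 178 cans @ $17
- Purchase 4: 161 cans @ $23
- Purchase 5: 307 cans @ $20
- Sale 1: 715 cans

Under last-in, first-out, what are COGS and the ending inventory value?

Sale 1 (715) [LIFO — newest first]: 307 @ $20 + 161 @ $23 + 178 @ $17 + 69 @ $19 = $14,180
Ending inventory: 165 @ $16 + 144 @ $17 + 20 @ $19 = $5,468

COGS = $14,180; ending inventory = $5,468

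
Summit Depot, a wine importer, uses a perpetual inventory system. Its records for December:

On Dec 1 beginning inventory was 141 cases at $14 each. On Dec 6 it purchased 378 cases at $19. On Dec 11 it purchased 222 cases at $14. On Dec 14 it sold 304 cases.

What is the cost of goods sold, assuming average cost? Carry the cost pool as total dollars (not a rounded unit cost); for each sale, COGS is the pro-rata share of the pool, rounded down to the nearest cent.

COGS = $5,031.38

After Dec 1: 141 on hand, pool $1,974.00 (≈ $14.0000 each)
After Dec 6: 519 on hand, pool $9,156.00 (≈ $17.6416 each)
After Dec 11: 741 on hand, pool $12,264.00 (≈ $16.5506 each)
Dec 14, sell 304: 304/741 × $12,264.00 → $5,031.38
Ending inventory (cost pool remaining) = $7,232.62
Check: goods available $12,264.00 = COGS $5,031.38 + ending $7,232.62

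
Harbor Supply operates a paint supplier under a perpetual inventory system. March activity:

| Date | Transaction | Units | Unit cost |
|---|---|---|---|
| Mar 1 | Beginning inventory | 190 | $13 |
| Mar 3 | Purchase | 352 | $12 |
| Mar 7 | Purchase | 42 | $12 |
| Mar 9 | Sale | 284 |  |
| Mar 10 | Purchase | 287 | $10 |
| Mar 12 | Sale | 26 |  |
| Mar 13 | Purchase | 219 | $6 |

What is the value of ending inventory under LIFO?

Ending inventory = $7,714

Mar 9, 284 sold [LIFO — newest first]: 42 @ $12 + 242 @ $12 = $3,408
Mar 12, 26 sold [LIFO — newest first]: 26 @ $10 = $260
Total COGS = $3,408 + $260 = $3,668
Ending inventory: 190 @ $13 + 110 @ $12 + 261 @ $10 + 219 @ $6 = $7,714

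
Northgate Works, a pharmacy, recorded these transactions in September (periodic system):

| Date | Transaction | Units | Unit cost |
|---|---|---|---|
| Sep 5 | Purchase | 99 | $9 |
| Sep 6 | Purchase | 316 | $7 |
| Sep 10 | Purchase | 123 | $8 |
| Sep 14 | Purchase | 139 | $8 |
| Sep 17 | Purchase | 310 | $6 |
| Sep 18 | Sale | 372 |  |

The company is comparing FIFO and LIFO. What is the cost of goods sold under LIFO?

FIFO COGS: 99 @ $9 + 273 @ $7 = $2,802
LIFO COGS: 310 @ $6 + 62 @ $8 = $2,356

COGS = $2,356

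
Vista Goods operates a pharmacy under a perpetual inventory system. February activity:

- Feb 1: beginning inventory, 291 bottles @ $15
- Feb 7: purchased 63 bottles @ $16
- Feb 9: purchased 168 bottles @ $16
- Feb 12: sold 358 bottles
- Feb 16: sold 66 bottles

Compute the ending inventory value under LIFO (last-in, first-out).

Ending inventory = $1,470

Feb 12, 358 sold [LIFO — newest first]: 168 @ $16 + 63 @ $16 + 127 @ $15 = $5,601
Feb 16, 66 sold [LIFO — newest first]: 66 @ $15 = $990
Total COGS = $5,601 + $990 = $6,591
Ending inventory: 98 @ $15 = $1,470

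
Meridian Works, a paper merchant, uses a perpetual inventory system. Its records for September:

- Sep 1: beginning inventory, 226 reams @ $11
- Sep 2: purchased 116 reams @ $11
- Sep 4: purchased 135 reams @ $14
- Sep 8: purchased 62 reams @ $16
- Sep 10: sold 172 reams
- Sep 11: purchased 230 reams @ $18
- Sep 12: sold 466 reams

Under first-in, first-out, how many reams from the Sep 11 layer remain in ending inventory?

Sep 10, 172 sold [FIFO — oldest first]: 172 @ $11 = $1,892
Sep 12, 466 sold [FIFO — oldest first]: 54 @ $11 + 116 @ $11 + 135 @ $14 + 62 @ $16 + 99 @ $18 = $6,534
Total COGS = $1,892 + $6,534 = $8,426
Ending inventory: 131 @ $18 = $2,358

131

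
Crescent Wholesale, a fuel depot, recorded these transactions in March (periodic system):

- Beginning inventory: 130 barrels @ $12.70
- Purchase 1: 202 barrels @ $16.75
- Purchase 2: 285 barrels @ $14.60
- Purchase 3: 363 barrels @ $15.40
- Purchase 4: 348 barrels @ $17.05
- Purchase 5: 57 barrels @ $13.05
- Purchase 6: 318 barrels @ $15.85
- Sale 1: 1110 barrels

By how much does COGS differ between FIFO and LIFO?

$655.95

FIFO COGS: 130 @ $12.70 + 202 @ $16.75 + 285 @ $14.60 + 363 @ $15.40 + 130 @ $17.05 = $17,002.20
LIFO COGS: 318 @ $15.85 + 57 @ $13.05 + 348 @ $17.05 + 363 @ $15.40 + 24 @ $14.60 = $17,658.15
Difference = |$17,002.20 − $17,658.15| = $655.95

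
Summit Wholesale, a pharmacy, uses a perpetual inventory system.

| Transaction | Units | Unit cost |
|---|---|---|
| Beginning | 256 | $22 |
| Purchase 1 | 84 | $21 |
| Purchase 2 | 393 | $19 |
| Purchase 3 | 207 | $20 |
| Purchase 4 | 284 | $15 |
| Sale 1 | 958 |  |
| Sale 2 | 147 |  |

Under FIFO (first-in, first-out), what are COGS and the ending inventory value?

Sale 1 (958) [FIFO — oldest first]: 256 @ $22 + 84 @ $21 + 393 @ $19 + 207 @ $20 + 18 @ $15 = $19,273
Sale 2 (147) [FIFO — oldest first]: 147 @ $15 = $2,205
Total COGS = $19,273 + $2,205 = $21,478
Ending inventory: 119 @ $15 = $1,785

COGS = $21,478; ending inventory = $1,785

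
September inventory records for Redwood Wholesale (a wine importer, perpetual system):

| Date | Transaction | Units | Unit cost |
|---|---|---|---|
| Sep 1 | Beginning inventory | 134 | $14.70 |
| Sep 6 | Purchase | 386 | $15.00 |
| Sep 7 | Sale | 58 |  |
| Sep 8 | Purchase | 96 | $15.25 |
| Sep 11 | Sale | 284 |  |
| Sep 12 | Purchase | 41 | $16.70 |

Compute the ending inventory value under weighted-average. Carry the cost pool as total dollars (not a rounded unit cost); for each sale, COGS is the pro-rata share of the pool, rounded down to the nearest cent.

Ending inventory = $4,788.95

After Sep 1: 134 on hand, pool $1,969.80 (≈ $14.7000 each)
After Sep 6: 520 on hand, pool $7,759.80 (≈ $14.9227 each)
Sep 7, sell 58: 58/520 × $7,759.80 → $865.51
After Sep 8: 558 on hand, pool $8,358.29 (≈ $14.9790 each)
Sep 11, sell 284: 284/558 × $8,358.29 → $4,254.04
After Sep 12: 315 on hand, pool $4,788.95 (≈ $15.2030 each)
Total COGS = $865.51 + $4,254.04 = $5,119.55
Ending inventory (cost pool remaining) = $4,788.95
Check: goods available $9,908.50 = COGS $5,119.55 + ending $4,788.95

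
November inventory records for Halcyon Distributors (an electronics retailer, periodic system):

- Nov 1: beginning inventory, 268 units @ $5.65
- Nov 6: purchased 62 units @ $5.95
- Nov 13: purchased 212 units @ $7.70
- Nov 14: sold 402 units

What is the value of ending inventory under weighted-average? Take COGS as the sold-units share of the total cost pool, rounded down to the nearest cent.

Ending inventory = $908.07

Nov 14, sell 402: 402/542 × $3,515.50 → $2,607.43
Ending inventory (cost pool remaining) = $908.07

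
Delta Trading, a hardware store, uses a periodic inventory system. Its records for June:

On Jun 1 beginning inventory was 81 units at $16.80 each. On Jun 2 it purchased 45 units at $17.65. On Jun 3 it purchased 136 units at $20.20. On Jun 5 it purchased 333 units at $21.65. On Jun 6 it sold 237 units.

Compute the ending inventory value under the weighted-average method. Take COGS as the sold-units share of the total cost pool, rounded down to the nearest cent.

Ending inventory = $7,287.38

Jun 6, sell 237: 237/595 × $12,111.70 → $4,824.32
Ending inventory (cost pool remaining) = $7,287.38
Check: goods available $12,111.70 = COGS $4,824.32 + ending $7,287.38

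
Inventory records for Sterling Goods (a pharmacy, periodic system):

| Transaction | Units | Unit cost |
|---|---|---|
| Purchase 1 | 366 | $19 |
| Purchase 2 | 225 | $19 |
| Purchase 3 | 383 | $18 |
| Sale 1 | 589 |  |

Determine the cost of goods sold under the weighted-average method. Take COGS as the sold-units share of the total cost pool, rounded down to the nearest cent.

Sale 1, sell 589: 589/974 × $18,123.00 → $10,959.39
Ending inventory (cost pool remaining) = $7,163.61

COGS = $10,959.39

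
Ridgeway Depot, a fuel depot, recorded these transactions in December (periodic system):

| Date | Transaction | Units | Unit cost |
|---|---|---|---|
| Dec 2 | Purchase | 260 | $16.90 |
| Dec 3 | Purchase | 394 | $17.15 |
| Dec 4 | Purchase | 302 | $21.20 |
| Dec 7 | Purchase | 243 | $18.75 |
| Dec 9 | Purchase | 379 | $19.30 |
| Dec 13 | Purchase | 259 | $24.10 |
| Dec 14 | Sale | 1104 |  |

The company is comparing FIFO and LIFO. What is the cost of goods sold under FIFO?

COGS = $20,328.50

FIFO COGS: 260 @ $16.90 + 394 @ $17.15 + 302 @ $21.20 + 148 @ $18.75 = $20,328.50
LIFO COGS: 259 @ $24.10 + 379 @ $19.30 + 243 @ $18.75 + 223 @ $21.20 = $22,840.45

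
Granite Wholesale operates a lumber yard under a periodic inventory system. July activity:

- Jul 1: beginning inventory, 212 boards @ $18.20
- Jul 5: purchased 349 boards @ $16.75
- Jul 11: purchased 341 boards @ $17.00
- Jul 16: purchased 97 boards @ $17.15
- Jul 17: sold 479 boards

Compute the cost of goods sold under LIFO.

COGS = $8,147.30

Jul 17, 479 sold [LIFO — newest first]: 97 @ $17.15 + 341 @ $17.00 + 41 @ $16.75 = $8,147.30
Ending inventory: 212 @ $18.20 + 308 @ $16.75 = $9,017.40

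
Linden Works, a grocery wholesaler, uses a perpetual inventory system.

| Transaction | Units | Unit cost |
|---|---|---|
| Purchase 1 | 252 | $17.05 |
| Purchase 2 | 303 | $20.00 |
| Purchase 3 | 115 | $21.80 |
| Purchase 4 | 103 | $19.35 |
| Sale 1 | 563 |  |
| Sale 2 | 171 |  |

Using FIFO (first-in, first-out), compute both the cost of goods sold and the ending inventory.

COGS = $14,102.00; ending inventory = $754.65

Sale 1 (563) [FIFO — oldest first]: 252 @ $17.05 + 303 @ $20.00 + 8 @ $21.80 = $10,531.00
Sale 2 (171) [FIFO — oldest first]: 107 @ $21.80 + 64 @ $19.35 = $3,571.00
Total COGS = $10,531.00 + $3,571.00 = $14,102.00
Ending inventory: 39 @ $19.35 = $754.65
Check: goods available $14,856.65 = COGS $14,102.00 + ending $754.65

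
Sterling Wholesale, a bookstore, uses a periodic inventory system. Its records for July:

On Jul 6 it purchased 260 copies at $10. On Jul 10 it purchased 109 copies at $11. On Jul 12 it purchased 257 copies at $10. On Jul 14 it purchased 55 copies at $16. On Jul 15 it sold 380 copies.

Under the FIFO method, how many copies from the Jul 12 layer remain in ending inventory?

Jul 15, 380 sold [FIFO — oldest first]: 260 @ $10 + 109 @ $11 + 11 @ $10 = $3,909
Ending inventory: 246 @ $10 + 55 @ $16 = $3,340

246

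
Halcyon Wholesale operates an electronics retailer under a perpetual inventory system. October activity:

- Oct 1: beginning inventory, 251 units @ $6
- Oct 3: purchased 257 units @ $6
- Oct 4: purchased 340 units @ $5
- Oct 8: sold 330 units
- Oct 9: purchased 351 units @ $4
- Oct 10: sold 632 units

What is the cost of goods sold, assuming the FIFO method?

COGS = $5,204

Oct 8, 330 sold [FIFO — oldest first]: 251 @ $6 + 79 @ $6 = $1,980
Oct 10, 632 sold [FIFO — oldest first]: 178 @ $6 + 340 @ $5 + 114 @ $4 = $3,224
Total COGS = $1,980 + $3,224 = $5,204
Ending inventory: 237 @ $4 = $948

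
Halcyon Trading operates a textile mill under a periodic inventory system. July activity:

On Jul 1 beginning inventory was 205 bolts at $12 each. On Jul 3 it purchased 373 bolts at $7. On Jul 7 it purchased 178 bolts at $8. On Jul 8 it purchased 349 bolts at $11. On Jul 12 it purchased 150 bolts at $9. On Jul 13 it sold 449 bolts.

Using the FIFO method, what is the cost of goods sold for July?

COGS = $4,168

Jul 13, 449 sold [FIFO — oldest first]: 205 @ $12 + 244 @ $7 = $4,168
Ending inventory: 129 @ $7 + 178 @ $8 + 349 @ $11 + 150 @ $9 = $7,516
Check: goods available $11,684 = COGS $4,168 + ending $7,516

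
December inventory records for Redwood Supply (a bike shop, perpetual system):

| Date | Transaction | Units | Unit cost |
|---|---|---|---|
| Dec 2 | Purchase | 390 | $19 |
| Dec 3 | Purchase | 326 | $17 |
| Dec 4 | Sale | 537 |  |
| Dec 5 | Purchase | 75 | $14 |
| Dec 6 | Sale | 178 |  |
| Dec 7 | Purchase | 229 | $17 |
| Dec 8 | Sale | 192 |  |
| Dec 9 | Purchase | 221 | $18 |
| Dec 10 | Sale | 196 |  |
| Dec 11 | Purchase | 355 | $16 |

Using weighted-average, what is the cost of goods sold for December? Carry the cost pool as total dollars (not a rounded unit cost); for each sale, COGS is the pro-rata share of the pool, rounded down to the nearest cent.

COGS = $19,437.06

After Dec 2: 390 on hand, pool $7,410.00 (≈ $19.0000 each)
After Dec 3: 716 on hand, pool $12,952.00 (≈ $18.0894 each)
Dec 4, sell 537: 537/716 × $12,952.00 → $9,714.00
After Dec 5: 254 on hand, pool $4,288.00 (≈ $16.8819 each)
Dec 6, sell 178: 178/254 × $4,288.00 → $3,004.97
After Dec 7: 305 on hand, pool $5,176.03 (≈ $16.9706 each)
Dec 8, sell 192: 192/305 × $5,176.03 → $3,258.35
After Dec 9: 334 on hand, pool $5,895.68 (≈ $17.6517 each)
Dec 10, sell 196: 196/334 × $5,895.68 → $3,459.74
After Dec 11: 493 on hand, pool $8,115.94 (≈ $16.4624 each)
Total COGS = $9,714.00 + $3,004.97 + $3,258.35 + $3,459.74 = $19,437.06
Ending inventory (cost pool remaining) = $8,115.94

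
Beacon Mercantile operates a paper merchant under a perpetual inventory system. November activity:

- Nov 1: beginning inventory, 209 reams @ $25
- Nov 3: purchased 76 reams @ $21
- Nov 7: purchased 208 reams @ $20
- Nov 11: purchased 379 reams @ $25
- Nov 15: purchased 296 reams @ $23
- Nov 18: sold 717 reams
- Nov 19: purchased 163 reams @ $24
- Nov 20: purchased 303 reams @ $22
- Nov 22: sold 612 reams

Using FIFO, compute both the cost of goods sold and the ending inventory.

Nov 18, 717 sold [FIFO — oldest first]: 209 @ $25 + 76 @ $21 + 208 @ $20 + 224 @ $25 = $16,581
Nov 22, 612 sold [FIFO — oldest first]: 155 @ $25 + 296 @ $23 + 161 @ $24 = $14,547
Total COGS = $16,581 + $14,547 = $31,128
Ending inventory: 2 @ $24 + 303 @ $22 = $6,714
Check: goods available $37,842 = COGS $31,128 + ending $6,714

COGS = $31,128; ending inventory = $6,714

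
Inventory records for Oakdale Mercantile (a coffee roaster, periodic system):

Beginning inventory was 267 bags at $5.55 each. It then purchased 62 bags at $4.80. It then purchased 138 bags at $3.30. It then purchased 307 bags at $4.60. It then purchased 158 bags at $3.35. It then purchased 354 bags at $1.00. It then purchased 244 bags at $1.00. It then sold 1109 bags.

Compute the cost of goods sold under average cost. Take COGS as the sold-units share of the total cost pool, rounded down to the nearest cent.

COGS = $3,460.62

Sale 1, sell 1109: 1109/1530 × $4,774.35 → $3,460.62
Ending inventory (cost pool remaining) = $1,313.73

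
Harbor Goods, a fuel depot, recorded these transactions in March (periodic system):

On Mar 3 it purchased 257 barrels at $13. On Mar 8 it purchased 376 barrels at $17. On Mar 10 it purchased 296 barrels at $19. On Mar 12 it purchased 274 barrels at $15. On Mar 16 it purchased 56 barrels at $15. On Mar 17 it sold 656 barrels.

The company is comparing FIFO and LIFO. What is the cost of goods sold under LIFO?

FIFO COGS: 257 @ $13 + 376 @ $17 + 23 @ $19 = $10,170
LIFO COGS: 56 @ $15 + 274 @ $15 + 296 @ $19 + 30 @ $17 = $11,084

COGS = $11,084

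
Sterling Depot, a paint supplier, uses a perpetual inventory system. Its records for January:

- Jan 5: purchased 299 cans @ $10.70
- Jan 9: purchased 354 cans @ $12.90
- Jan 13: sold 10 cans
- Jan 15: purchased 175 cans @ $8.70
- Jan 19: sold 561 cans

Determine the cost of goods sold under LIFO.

Jan 13, 10 sold [LIFO — newest first]: 10 @ $12.90 = $129.00
Jan 19, 561 sold [LIFO — newest first]: 175 @ $8.70 + 344 @ $12.90 + 42 @ $10.70 = $6,409.50
Total COGS = $129.00 + $6,409.50 = $6,538.50
Ending inventory: 257 @ $10.70 = $2,749.90
Check: goods available $9,288.40 = COGS $6,538.50 + ending $2,749.90

COGS = $6,538.50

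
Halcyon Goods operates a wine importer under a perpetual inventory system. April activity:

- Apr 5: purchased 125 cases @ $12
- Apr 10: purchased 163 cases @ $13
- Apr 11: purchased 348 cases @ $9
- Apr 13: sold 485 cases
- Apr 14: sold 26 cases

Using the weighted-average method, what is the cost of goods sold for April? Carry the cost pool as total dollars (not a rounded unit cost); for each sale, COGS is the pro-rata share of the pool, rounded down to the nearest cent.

COGS = $5,424.14

After Apr 5: 125 on hand, pool $1,500.00 (≈ $12.0000 each)
After Apr 10: 288 on hand, pool $3,619.00 (≈ $12.5660 each)
After Apr 11: 636 on hand, pool $6,751.00 (≈ $10.6148 each)
Apr 13, sell 485: 485/636 × $6,751.00 → $5,148.16
Apr 14, sell 26: 26/151 × $1,602.84 → $275.98
Total COGS = $5,148.16 + $275.98 = $5,424.14
Ending inventory (cost pool remaining) = $1,326.86
Check: goods available $6,751.00 = COGS $5,424.14 + ending $1,326.86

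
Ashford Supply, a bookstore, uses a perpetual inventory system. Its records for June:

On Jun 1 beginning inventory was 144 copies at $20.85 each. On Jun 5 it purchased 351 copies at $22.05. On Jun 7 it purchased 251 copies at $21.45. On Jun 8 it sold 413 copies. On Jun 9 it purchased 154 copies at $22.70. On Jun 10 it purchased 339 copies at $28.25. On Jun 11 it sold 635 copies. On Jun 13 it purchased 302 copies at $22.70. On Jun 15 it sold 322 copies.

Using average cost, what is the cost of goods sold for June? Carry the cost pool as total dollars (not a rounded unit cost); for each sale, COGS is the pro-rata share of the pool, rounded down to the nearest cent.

COGS = $32,050.18

After Jun 1: 144 on hand, pool $3,002.40 (≈ $20.8500 each)
After Jun 5: 495 on hand, pool $10,741.95 (≈ $21.7009 each)
After Jun 7: 746 on hand, pool $16,125.90 (≈ $21.6165 each)
Jun 8, sell 413: 413/746 × $16,125.90 → $8,927.60
After Jun 9: 487 on hand, pool $10,694.10 (≈ $21.9591 each)
After Jun 10: 826 on hand, pool $20,270.85 (≈ $24.5410 each)
Jun 11, sell 635: 635/826 × $20,270.85 → $15,583.52
After Jun 13: 493 on hand, pool $11,542.73 (≈ $23.4132 each)
Jun 15, sell 322: 322/493 × $11,542.73 → $7,539.06
Total COGS = $8,927.60 + $15,583.52 + $7,539.06 = $32,050.18
Ending inventory (cost pool remaining) = $4,003.67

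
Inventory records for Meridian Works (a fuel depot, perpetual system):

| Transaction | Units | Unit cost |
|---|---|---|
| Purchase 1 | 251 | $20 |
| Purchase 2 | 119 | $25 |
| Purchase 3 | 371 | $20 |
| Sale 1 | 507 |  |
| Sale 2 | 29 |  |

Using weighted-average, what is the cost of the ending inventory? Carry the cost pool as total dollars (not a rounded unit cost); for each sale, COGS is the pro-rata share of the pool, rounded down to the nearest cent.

Ending inventory = $4,264.62

After Purchase 1: 251 on hand, pool $5,020.00 (≈ $20.0000 each)
After Purchase 2: 370 on hand, pool $7,995.00 (≈ $21.6081 each)
After Purchase 3: 741 on hand, pool $15,415.00 (≈ $20.8030 each)
Sale 1, sell 507: 507/741 × $15,415.00 → $10,547.10
Sale 2, sell 29: 29/234 × $4,867.90 → $603.28
Total COGS = $10,547.10 + $603.28 = $11,150.38
Ending inventory (cost pool remaining) = $4,264.62
Check: goods available $15,415.00 = COGS $11,150.38 + ending $4,264.62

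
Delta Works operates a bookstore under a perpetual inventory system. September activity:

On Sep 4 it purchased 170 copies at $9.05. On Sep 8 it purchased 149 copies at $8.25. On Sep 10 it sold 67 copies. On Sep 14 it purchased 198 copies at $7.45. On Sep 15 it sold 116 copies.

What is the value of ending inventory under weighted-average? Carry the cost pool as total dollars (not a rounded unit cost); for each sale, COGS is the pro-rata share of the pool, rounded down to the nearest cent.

Ending inventory = $2,717.68

After Sep 4: 170 on hand, pool $1,538.50 (≈ $9.0500 each)
After Sep 8: 319 on hand, pool $2,767.75 (≈ $8.6763 each)
Sep 10, sell 67: 67/319 × $2,767.75 → $581.31
After Sep 14: 450 on hand, pool $3,661.54 (≈ $8.1368 each)
Sep 15, sell 116: 116/450 × $3,661.54 → $943.86
Total COGS = $581.31 + $943.86 = $1,525.17
Ending inventory (cost pool remaining) = $2,717.68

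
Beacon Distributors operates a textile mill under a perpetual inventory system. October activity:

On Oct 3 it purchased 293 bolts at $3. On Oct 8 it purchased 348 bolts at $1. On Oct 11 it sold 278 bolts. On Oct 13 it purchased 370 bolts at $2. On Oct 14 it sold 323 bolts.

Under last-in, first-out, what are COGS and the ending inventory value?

COGS = $924; ending inventory = $1,043

Oct 11, 278 sold [LIFO — newest first]: 278 @ $1 = $278
Oct 14, 323 sold [LIFO — newest first]: 323 @ $2 = $646
Total COGS = $278 + $646 = $924
Ending inventory: 293 @ $3 + 70 @ $1 + 47 @ $2 = $1,043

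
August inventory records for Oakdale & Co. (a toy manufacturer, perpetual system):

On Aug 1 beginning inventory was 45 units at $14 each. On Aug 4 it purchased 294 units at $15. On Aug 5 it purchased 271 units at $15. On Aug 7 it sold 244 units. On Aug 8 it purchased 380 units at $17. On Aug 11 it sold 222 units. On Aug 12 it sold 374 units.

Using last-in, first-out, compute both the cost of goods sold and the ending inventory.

Aug 7, 244 sold [LIFO — newest first]: 244 @ $15 = $3,660
Aug 11, 222 sold [LIFO — newest first]: 222 @ $17 = $3,774
Aug 12, 374 sold [LIFO — newest first]: 158 @ $17 + 27 @ $15 + 189 @ $15 = $5,926
Total COGS = $3,660 + $3,774 + $5,926 = $13,360
Ending inventory: 45 @ $14 + 105 @ $15 = $2,205
Check: goods available $15,565 = COGS $13,360 + ending $2,205

COGS = $13,360; ending inventory = $2,205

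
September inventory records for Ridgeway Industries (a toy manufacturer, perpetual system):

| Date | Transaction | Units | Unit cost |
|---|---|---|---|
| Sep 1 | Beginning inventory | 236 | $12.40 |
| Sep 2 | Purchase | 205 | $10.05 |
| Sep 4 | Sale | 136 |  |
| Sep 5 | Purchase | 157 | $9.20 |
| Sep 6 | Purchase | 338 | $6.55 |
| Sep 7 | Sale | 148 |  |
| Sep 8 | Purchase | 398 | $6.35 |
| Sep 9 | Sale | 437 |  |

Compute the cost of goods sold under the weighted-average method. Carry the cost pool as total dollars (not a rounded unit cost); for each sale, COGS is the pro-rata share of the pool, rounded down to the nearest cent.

After Sep 1: 236 on hand, pool $2,926.40 (≈ $12.4000 each)
After Sep 2: 441 on hand, pool $4,986.65 (≈ $11.3076 each)
Sep 4, sell 136: 136/441 × $4,986.65 → $1,537.83
After Sep 5: 462 on hand, pool $4,893.22 (≈ $10.5914 each)
After Sep 6: 800 on hand, pool $7,107.12 (≈ $8.8839 each)
Sep 7, sell 148: 148/800 × $7,107.12 → $1,314.81
After Sep 8: 1050 on hand, pool $8,319.61 (≈ $7.9234 each)
Sep 9, sell 437: 437/1050 × $8,319.61 → $3,462.54
Total COGS = $1,537.83 + $1,314.81 + $3,462.54 = $6,315.18
Ending inventory (cost pool remaining) = $4,857.07

COGS = $6,315.18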